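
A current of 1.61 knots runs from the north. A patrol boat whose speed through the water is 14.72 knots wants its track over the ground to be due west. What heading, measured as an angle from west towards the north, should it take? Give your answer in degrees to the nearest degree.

6°

The current pushes perpendicular to the desired track; the heading must have a component into the current equal to 1.61 knots: 14.72 sin θ = 1.61.
sin θ = 0.1094, so θ = 6.279°.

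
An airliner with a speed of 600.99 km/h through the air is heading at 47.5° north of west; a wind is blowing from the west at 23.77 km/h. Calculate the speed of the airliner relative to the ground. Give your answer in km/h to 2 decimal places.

585.19 km/h

Taking east as x and north as y: velocity relative to the air = (-406.023, 443.096) km/h; the air relative to ground = (23.770, 0.000) km/h.
Velocity relative to ground = (-406.023, 443.096) + (23.770, 0.000) = (-382.253, 443.096) km/h.
Speed = |(-382.253, 443.096)| = 585.194 km/h.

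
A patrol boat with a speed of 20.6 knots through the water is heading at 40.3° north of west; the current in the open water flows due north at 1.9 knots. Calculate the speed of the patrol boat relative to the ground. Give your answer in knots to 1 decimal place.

21.9 knots

Taking east as x and north as y: velocity relative to the water = (-15.711, 13.324) knots; the water relative to ground = (0.000, 1.900) knots.
Velocity relative to ground = (-15.711, 13.324) + (0.000, 1.900) = (-15.711, 15.224) knots.
Speed = |(-15.711, 15.224)| = 21.877 knots.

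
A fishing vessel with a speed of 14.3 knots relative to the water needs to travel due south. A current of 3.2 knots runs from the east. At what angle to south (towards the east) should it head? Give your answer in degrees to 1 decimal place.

The current pushes perpendicular to the desired track; the heading must have a component into the current equal to 3.2 knots: 14.3 sin θ = 3.2.
sin θ = 0.2238, so θ = 12.931°.

12.9°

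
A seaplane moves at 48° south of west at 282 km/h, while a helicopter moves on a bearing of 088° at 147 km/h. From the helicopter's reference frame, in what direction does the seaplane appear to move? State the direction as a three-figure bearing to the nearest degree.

237°

Taking east as x and north as y: seaplane velocity = (-188.695, -209.567) km/h; helicopter velocity = (146.910, 5.130) km/h.
Velocity of seaplane relative to helicopter = (-188.695, -209.567) − (146.910, 5.130) = (-335.605, -214.697) km/h.
Bearing = atan2(-335.61, -214.70) = 237.39° clockwise from north.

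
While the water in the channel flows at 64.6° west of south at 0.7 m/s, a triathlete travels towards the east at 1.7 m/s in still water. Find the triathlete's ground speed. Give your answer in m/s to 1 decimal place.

1.1 m/s

Taking east as x and north as y: velocity relative to the water = (1.700, 0.000) m/s; the water relative to ground = (-0.632, -0.300) m/s.
Velocity relative to ground = (1.700, 0.000) + (-0.632, -0.300) = (1.068, -0.300) m/s.
Speed = |(1.068, -0.300)| = 1.109 m/s.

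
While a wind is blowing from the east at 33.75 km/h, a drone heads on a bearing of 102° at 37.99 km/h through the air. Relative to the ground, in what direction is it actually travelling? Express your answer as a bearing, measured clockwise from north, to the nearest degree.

Taking east as x and north as y: velocity relative to the air = (37.160, -7.899) km/h; the air relative to ground = (-33.750, 0.000) km/h.
Velocity relative to ground = (37.160, -7.899) + (-33.750, 0.000) = (3.410, -7.899) km/h.
Bearing = atan2(3.41, -7.90) = 156.65° clockwise from north.

157°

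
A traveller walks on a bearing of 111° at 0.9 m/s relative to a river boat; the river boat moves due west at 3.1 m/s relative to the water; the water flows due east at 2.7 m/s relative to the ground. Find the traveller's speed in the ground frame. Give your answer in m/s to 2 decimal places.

In east/north components (m/s): traveller relative to river boat = (0.840, -0.323); river boat relative to water = (-3.100, 0.000); water relative to ground = (2.700, 0.000).
Sum = (0.440, -0.323) m/s.
Speed = |(0.440, -0.323)| = 0.546 m/s.

0.55 m/s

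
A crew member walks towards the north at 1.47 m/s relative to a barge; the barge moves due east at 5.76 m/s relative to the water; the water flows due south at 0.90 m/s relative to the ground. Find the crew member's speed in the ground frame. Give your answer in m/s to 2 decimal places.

In east/north components (m/s): crew member relative to barge = (0.000, 1.470); barge relative to water = (5.760, 0.000); water relative to ground = (0.000, -0.900).
Sum = (5.760, 0.570) m/s.
Speed = |(5.760, 0.570)| = 5.788 m/s.

5.79 m/s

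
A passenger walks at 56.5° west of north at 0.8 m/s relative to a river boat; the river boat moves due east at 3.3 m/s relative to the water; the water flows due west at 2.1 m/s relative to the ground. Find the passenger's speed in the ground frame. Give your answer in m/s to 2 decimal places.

0.69 m/s

In east/north components (m/s): passenger relative to river boat = (-0.667, 0.442); river boat relative to water = (3.300, 0.000); water relative to ground = (-2.100, 0.000).
Sum = (0.533, 0.442) m/s.
Speed = |(0.533, 0.442)| = 0.692 m/s.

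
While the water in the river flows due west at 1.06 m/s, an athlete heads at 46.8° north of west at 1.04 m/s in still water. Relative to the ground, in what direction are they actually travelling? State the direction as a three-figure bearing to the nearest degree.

293°

Taking east as x and north as y: velocity relative to the water = (-0.712, 0.758) m/s; the water relative to ground = (-1.060, 0.000) m/s.
Velocity relative to ground = (-0.712, 0.758) + (-1.060, 0.000) = (-1.772, 0.758) m/s.
Bearing = atan2(-1.77, 0.76) = 293.16° clockwise from north.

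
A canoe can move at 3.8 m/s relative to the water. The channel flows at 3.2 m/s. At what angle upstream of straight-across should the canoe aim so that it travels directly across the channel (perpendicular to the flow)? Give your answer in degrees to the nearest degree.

To cancel the current, the upstream component of the canoe's velocity must equal the flow: 3.8 sin θ = 3.2.
sin θ = 3.2 / 3.8 = 0.8421.
θ = arcsin(0.8421) = 57.363°.

57°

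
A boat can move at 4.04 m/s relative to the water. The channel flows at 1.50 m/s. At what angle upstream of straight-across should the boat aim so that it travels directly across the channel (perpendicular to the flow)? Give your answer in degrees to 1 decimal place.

To cancel the current, the upstream component of the boat's velocity must equal the flow: 4.04 sin θ = 1.50.
sin θ = 1.50 / 4.04 = 0.3713.
θ = arcsin(0.3713) = 21.795°.

21.8°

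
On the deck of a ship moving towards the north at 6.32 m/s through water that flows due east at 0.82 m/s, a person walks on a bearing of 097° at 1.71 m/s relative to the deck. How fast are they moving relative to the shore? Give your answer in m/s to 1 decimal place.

In east/north components (m/s): person relative to ship = (1.697, -0.208); ship relative to water = (0.000, 6.320); water relative to ground = (0.820, 0.000).
Sum = (2.517, 6.112) m/s.
Speed = |(2.517, 6.112)| = 6.610 m/s.

6.6 m/s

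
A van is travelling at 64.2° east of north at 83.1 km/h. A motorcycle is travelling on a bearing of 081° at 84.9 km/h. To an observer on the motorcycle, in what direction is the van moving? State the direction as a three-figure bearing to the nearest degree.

Taking east as x and north as y: van velocity = (74.816, 36.168) km/h; motorcycle velocity = (83.855, 13.281) km/h.
Velocity of van relative to motorcycle = (74.816, 36.168) − (83.855, 13.281) = (-9.038, 22.886) km/h.
Bearing = atan2(-9.04, 22.89) = 338.45° clockwise from north.

338°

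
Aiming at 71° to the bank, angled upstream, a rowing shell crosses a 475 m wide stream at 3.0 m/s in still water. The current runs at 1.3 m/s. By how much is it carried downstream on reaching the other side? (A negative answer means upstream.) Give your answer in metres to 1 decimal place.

54.1 m

Perpendicular speed = 2.837 m/s; crossing time = 475 / 2.837 = 167.457 s.
Net downstream speed = 0.323 m/s.
Drift = 0.323 × 167.457 = 54.138 m (downstream).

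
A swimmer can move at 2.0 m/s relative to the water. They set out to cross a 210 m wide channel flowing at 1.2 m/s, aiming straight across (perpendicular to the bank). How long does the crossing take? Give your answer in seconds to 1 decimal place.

105.0 s

The component of the swimmer's velocity perpendicular to the bank is 2.0 m/s.
The flow acts along the bank and has no component across it.
Time = 210 / 2.000 = 105.000 s.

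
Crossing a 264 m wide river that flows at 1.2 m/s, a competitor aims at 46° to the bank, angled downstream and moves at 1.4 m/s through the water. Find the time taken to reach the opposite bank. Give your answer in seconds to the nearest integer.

262 s

The component of the competitor's velocity perpendicular to the bank is 1.4 × sin 46° = 1.007 m/s.
The current is parallel to the bank, so it does not affect the crossing time.
Time = 264 / 1.007 = 262.145 s.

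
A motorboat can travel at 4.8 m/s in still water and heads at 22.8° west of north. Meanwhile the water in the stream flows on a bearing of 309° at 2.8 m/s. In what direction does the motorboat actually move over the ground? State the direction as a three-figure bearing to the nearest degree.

Taking east as x and north as y: velocity relative to the water = (-1.860, 4.425) m/s; the water relative to ground = (-2.176, 1.762) m/s.
Velocity relative to ground = (-1.860, 4.425) + (-2.176, 1.762) = (-4.036, 6.187) m/s.
Bearing = atan2(-4.04, 6.19) = 326.88° clockwise from north.

327°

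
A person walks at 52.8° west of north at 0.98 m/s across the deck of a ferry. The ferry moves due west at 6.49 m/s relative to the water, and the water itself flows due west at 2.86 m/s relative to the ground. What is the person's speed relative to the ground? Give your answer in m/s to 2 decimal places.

In east/north components (m/s): person relative to ferry = (-0.781, 0.593); ferry relative to water = (-6.490, 0.000); water relative to ground = (-2.860, 0.000).
Sum = (-10.131, 0.593) m/s.
Speed = |(-10.131, 0.593)| = 10.148 m/s.

10.15 m/s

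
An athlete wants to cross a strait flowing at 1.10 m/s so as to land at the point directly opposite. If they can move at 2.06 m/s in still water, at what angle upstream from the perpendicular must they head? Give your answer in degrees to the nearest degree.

To cancel the current, the upstream component of the athlete's velocity must equal the flow: 2.06 sin θ = 1.10.
sin θ = 1.10 / 2.06 = 0.5340.
θ = arcsin(0.5340) = 32.275°.

32°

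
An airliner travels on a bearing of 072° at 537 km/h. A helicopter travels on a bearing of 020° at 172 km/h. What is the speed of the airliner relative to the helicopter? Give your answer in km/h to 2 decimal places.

451.91 km/h

Taking east as x and north as y: airliner velocity = (510.717, 165.942) km/h; helicopter velocity = (58.827, 161.627) km/h.
Velocity of airliner relative to helicopter = (510.717, 165.942) − (58.827, 161.627) = (451.890, 4.315) km/h.
Magnitude = |(451.890, 4.315)| = 451.910 km/h.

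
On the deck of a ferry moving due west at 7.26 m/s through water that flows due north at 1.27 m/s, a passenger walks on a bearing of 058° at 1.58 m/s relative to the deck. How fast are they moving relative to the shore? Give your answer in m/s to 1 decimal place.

In east/north components (m/s): passenger relative to ferry = (1.340, 0.837); ferry relative to water = (-7.260, 0.000); water relative to ground = (0.000, 1.270).
Sum = (-5.920, 2.107) m/s.
Speed = |(-5.920, 2.107)| = 6.284 m/s.

6.3 m/s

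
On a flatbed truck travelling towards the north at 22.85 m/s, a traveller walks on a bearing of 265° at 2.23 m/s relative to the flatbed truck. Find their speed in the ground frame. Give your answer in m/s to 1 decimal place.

Taking east as x and north as y: flatbed truck velocity = (0.000, 22.850) m/s; traveller velocity relative to flatbed truck = (-2.222, -0.194) m/s.
Velocity relative to ground = (0.000, 22.850) + (-2.222, -0.194) = (-2.222, 22.656) m/s.
Speed = |(-2.222, 22.656)| = 22.764 m/s.

22.8 m/s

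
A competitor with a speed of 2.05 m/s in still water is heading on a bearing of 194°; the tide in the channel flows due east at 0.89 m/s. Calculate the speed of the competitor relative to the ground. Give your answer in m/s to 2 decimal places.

Taking east as x and north as y: velocity relative to the water = (-0.496, -1.989) m/s; the water relative to ground = (0.890, 0.000) m/s.
Velocity relative to ground = (-0.496, -1.989) + (0.890, 0.000) = (0.394, -1.989) m/s.
Speed = |(0.394, -1.989)| = 2.028 m/s.

2.03 m/s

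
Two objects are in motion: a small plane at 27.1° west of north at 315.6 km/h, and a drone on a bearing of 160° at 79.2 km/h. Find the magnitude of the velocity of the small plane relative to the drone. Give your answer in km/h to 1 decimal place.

394.3 km/h

Taking east as x and north as y: small plane velocity = (-143.770, 280.951) km/h; drone velocity = (27.088, -74.424) km/h.
Velocity of small plane relative to drone = (-143.770, 280.951) − (27.088, -74.424) = (-170.858, 355.375) km/h.
Magnitude = |(-170.858, 355.375)| = 394.314 km/h.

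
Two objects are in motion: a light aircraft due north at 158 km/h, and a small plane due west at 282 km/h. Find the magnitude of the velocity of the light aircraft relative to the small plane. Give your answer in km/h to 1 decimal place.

323.2 km/h

Taking east as x and north as y: light aircraft velocity = (0.000, 158.000) km/h; small plane velocity = (-282.000, 0.000) km/h.
Velocity of light aircraft relative to small plane = (0.000, 158.000) − (-282.000, 0.000) = (282.000, 158.000) km/h.
Magnitude = |(282.000, 158.000)| = 323.246 km/h.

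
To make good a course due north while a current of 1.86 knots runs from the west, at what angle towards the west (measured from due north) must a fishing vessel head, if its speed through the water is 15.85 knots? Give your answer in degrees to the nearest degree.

7°

The current pushes perpendicular to the desired track; the heading must have a component into the current equal to 1.86 knots: 15.85 sin θ = 1.86.
sin θ = 0.1174, so θ = 6.739°.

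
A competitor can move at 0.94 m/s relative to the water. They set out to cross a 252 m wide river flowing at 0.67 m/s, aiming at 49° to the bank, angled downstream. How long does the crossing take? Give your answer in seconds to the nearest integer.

The component of the competitor's velocity perpendicular to the bank is 0.94 × sin 49° = 0.709 m/s.
The flow acts along the bank and has no component across it.
Time = 252 / 0.709 = 355.216 s.

355 s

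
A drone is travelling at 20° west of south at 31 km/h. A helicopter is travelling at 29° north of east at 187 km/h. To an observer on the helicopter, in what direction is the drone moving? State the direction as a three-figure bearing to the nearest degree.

235°

Taking east as x and north as y: drone velocity = (-10.603, -29.130) km/h; helicopter velocity = (163.554, 90.659) km/h.
Velocity of drone relative to helicopter = (-10.603, -29.130) − (163.554, 90.659) = (-174.157, -119.790) km/h.
Bearing = atan2(-174.16, -119.79) = 235.48° clockwise from north.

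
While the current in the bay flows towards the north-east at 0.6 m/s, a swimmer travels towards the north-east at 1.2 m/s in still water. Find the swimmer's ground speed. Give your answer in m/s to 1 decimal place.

Taking east as x and north as y: velocity relative to the water = (0.849, 0.849) m/s; the water relative to ground = (0.424, 0.424) m/s.
Velocity relative to ground = (0.849, 0.849) + (0.424, 0.424) = (1.273, 1.273) m/s.
Speed = |(1.273, 1.273)| = 1.800 m/s.

1.8 m/s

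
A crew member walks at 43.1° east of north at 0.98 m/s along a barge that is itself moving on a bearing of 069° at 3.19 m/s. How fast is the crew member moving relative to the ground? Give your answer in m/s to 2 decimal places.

4.09 m/s

Taking east as x and north as y: barge velocity = (2.978, 1.143) m/s; crew member velocity relative to barge = (0.670, 0.716) m/s.
Velocity relative to ground = (2.978, 1.143) + (0.670, 0.716) = (3.648, 1.859) m/s.
Speed = |(3.648, 1.859)| = 4.094 m/s.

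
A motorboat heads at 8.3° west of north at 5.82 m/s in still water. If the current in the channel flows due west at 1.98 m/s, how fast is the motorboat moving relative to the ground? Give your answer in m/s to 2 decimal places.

6.41 m/s

Taking east as x and north as y: velocity relative to the water = (-0.840, 5.759) m/s; the water relative to ground = (-1.980, 0.000) m/s.
Velocity relative to ground = (-0.840, 5.759) + (-1.980, 0.000) = (-2.820, 5.759) m/s.
Speed = |(-2.820, 5.759)| = 6.412 m/s.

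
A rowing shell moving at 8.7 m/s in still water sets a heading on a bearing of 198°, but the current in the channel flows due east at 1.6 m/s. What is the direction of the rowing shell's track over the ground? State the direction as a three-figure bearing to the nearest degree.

187°

Taking east as x and north as y: velocity relative to the water = (-2.688, -8.274) m/s; the water relative to ground = (1.600, 0.000) m/s.
Velocity relative to ground = (-2.688, -8.274) + (1.600, 0.000) = (-1.088, -8.274) m/s.
Bearing = atan2(-1.09, -8.27) = 187.49° clockwise from north.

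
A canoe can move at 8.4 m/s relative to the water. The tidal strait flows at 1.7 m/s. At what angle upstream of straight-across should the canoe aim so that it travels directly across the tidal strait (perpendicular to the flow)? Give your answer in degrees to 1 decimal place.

To cancel the current, the upstream component of the canoe's velocity must equal the flow: 8.4 sin θ = 1.7.
sin θ = 1.7 / 8.4 = 0.2024.
θ = arcsin(0.2024) = 11.676°.

11.7°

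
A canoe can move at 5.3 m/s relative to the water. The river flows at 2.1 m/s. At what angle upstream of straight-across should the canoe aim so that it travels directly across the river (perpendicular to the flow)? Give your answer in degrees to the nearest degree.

23°

To cancel the current, the upstream component of the canoe's velocity must equal the flow: 5.3 sin θ = 2.1.
sin θ = 2.1 / 5.3 = 0.3962.
θ = arcsin(0.3962) = 23.342°.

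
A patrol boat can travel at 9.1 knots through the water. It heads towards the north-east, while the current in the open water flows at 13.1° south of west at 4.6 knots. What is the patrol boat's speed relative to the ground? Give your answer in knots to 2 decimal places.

Taking east as x and north as y: velocity relative to the water = (6.435, 6.435) knots; the water relative to ground = (-4.480, -1.043) knots.
Velocity relative to ground = (6.435, 6.435) + (-4.480, -1.043) = (1.954, 5.392) knots.
Speed = |(1.954, 5.392)| = 5.735 knots.

5.74 knots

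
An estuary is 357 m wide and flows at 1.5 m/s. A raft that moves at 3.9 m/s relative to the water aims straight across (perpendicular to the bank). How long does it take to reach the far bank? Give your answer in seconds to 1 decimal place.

The component of the raft's velocity perpendicular to the bank is 3.9 m/s.
Only the cross-stream component determines the crossing time; the current contributes nothing perpendicular to the bank.
Time = 357 / 3.900 = 91.538 s.

91.5 s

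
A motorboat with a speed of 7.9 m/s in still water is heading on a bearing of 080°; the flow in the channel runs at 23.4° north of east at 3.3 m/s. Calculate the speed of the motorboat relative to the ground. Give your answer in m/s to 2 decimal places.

11.14 m/s

Taking east as x and north as y: velocity relative to the water = (7.780, 1.372) m/s; the water relative to ground = (3.029, 1.311) m/s.
Velocity relative to ground = (7.780, 1.372) + (3.029, 1.311) = (10.809, 2.682) m/s.
Speed = |(10.809, 2.682)| = 11.136 m/s.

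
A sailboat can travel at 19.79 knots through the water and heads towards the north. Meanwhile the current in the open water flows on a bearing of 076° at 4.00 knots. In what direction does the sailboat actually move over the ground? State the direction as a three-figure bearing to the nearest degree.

Taking east as x and north as y: velocity relative to the water = (0.000, 19.790) knots; the water relative to ground = (3.881, 0.968) knots.
Velocity relative to ground = (0.000, 19.790) + (3.881, 0.968) = (3.881, 20.758) knots.
Bearing = atan2(3.88, 20.76) = 10.59° clockwise from north.

011°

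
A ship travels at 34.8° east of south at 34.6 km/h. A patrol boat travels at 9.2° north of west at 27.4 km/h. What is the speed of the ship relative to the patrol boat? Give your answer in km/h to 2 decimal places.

Taking east as x and north as y: ship velocity = (19.747, -28.412) km/h; patrol boat velocity = (-27.048, 4.381) km/h.
Velocity of ship relative to patrol boat = (19.747, -28.412) − (-27.048, 4.381) = (46.794, -32.793) km/h.
Magnitude = |(46.794, -32.793)| = 57.141 km/h.

57.14 km/h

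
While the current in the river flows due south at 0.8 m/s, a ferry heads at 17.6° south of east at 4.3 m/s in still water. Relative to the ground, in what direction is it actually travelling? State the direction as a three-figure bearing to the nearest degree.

Taking east as x and north as y: velocity relative to the water = (4.099, -1.300) m/s; the water relative to ground = (0.000, -0.800) m/s.
Velocity relative to ground = (4.099, -1.300) + (0.000, -0.800) = (4.099, -2.100) m/s.
Bearing = atan2(4.10, -2.10) = 117.13° clockwise from north.

117°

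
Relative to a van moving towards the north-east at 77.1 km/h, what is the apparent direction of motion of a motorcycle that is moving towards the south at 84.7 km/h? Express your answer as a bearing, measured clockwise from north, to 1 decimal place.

Taking east as x and north as y: motorcycle velocity = (0.000, -84.700) km/h; van velocity = (54.518, 54.518) km/h.
Velocity of motorcycle relative to van = (0.000, -84.700) − (54.518, 54.518) = (-54.518, -139.218) km/h.
Bearing = atan2(-54.52, -139.22) = 201.39° clockwise from north.

201.4°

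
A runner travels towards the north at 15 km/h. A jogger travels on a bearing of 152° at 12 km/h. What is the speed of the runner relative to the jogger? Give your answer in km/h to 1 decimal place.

26.2 km/h

Taking east as x and north as y: runner velocity = (0.000, 15.000) km/h; jogger velocity = (5.634, -10.595) km/h.
Velocity of runner relative to jogger = (0.000, 15.000) − (5.634, -10.595) = (-5.634, 25.595) km/h.
Magnitude = |(-5.634, 25.595)| = 26.208 km/h.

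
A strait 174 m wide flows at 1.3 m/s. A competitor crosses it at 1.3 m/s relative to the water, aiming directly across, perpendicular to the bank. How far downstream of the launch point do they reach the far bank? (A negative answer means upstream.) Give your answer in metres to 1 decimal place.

174.0 m

Perpendicular speed = 1.300 m/s; crossing time = 174 / 1.300 = 133.846 s.
Net downstream speed = 1.300 m/s.
Drift = 1.300 × 133.846 = 174.000 m (downstream).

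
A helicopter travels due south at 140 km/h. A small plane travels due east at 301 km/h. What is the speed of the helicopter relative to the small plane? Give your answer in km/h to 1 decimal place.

332.0 km/h

Taking east as x and north as y: helicopter velocity = (0.000, -140.000) km/h; small plane velocity = (301.000, 0.000) km/h.
Velocity of helicopter relative to small plane = (0.000, -140.000) − (301.000, 0.000) = (-301.000, -140.000) km/h.
Magnitude = |(-301.000, -140.000)| = 331.965 km/h.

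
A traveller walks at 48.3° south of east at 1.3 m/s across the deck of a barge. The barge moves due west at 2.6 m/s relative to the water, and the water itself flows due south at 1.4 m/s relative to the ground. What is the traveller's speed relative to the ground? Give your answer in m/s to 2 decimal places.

2.94 m/s

In east/north components (m/s): traveller relative to barge = (0.865, -0.971); barge relative to water = (-2.600, 0.000); water relative to ground = (0.000, -1.400).
Sum = (-1.735, -2.371) m/s.
Speed = |(-1.735, -2.371)| = 2.938 m/s.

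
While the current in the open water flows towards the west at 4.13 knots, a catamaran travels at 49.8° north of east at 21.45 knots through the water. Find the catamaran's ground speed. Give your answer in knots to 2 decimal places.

19.05 knots

Taking east as x and north as y: velocity relative to the water = (13.845, 16.383) knots; the water relative to ground = (-4.130, 0.000) knots.
Velocity relative to ground = (13.845, 16.383) + (-4.130, 0.000) = (9.715, 16.383) knots.
Speed = |(9.715, 16.383)| = 19.047 knots.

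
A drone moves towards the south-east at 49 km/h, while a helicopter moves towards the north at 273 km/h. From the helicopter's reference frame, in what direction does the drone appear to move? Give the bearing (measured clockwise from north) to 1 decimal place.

173.6°

Taking east as x and north as y: drone velocity = (34.648, -34.648) km/h; helicopter velocity = (0.000, 273.000) km/h.
Velocity of drone relative to helicopter = (34.648, -34.648) − (0.000, 273.000) = (34.648, -307.648) km/h.
Bearing = atan2(34.65, -307.65) = 173.57° clockwise from north.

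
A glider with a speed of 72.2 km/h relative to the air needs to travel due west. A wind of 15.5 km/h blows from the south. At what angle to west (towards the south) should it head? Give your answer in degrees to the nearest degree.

12°

The wind pushes perpendicular to the desired track; the heading must have a component into the wind equal to 15.5 km/h: 72.2 sin θ = 15.5.
sin θ = 0.2147, so θ = 12.397°.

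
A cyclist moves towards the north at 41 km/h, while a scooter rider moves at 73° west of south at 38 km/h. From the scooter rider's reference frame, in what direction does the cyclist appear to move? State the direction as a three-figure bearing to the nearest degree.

Taking east as x and north as y: cyclist velocity = (0.000, 41.000) km/h; scooter rider velocity = (-36.340, -11.110) km/h.
Velocity of cyclist relative to scooter rider = (0.000, 41.000) − (-36.340, -11.110) = (36.340, 52.110) km/h.
Bearing = atan2(36.34, 52.11) = 34.89° clockwise from north.

035°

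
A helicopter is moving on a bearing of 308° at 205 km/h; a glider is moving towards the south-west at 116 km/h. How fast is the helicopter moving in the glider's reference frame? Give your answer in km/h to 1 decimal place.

222.9 km/h

Taking east as x and north as y: helicopter velocity = (-161.542, 126.211) km/h; glider velocity = (-82.024, -82.024) km/h.
Velocity of helicopter relative to glider = (-161.542, 126.211) − (-82.024, -82.024) = (-79.518, 208.235) km/h.
Magnitude = |(-79.518, 208.235)| = 222.901 km/h.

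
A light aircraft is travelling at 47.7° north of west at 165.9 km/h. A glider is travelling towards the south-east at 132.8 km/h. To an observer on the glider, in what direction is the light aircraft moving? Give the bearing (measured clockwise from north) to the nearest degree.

Taking east as x and north as y: light aircraft velocity = (-111.653, 122.705) km/h; glider velocity = (93.904, -93.904) km/h.
Velocity of light aircraft relative to glider = (-111.653, 122.705) − (93.904, -93.904) = (-205.557, 216.609) km/h.
Bearing = atan2(-205.56, 216.61) = 316.50° clockwise from north.

316°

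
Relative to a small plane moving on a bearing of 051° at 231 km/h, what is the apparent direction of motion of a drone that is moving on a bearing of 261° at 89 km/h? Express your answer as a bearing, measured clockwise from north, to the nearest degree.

239°

Taking east as x and north as y: drone velocity = (-87.904, -13.923) km/h; small plane velocity = (179.521, 145.373) km/h.
Velocity of drone relative to small plane = (-87.904, -13.923) − (179.521, 145.373) = (-267.425, -159.296) km/h.
Bearing = atan2(-267.42, -159.30) = 239.22° clockwise from north.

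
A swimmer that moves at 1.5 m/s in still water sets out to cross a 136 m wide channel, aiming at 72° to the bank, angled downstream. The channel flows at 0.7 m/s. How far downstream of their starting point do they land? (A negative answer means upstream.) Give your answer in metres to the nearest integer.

Perpendicular speed = 1.427 m/s; crossing time = 136 / 1.427 = 95.333 s.
Net downstream speed = 1.164 m/s.
Drift = 1.164 × 95.333 = 110.922 m (downstream).

111 m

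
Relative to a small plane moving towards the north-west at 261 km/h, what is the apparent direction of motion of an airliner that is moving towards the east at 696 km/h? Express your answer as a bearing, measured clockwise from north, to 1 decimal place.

Taking east as x and north as y: airliner velocity = (696.000, 0.000) km/h; small plane velocity = (-184.555, 184.555) km/h.
Velocity of airliner relative to small plane = (696.000, 0.000) − (-184.555, 184.555) = (880.555, -184.555) km/h.
Bearing = atan2(880.55, -184.55) = 101.84° clockwise from north.

101.8°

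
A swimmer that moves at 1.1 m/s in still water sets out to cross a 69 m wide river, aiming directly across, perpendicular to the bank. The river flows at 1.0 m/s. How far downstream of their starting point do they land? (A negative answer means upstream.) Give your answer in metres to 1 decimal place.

62.7 m

Perpendicular speed = 1.100 m/s; crossing time = 69 / 1.100 = 62.727 s.
Net downstream speed = 1.000 m/s.
Drift = 1.000 × 62.727 = 62.727 m (downstream).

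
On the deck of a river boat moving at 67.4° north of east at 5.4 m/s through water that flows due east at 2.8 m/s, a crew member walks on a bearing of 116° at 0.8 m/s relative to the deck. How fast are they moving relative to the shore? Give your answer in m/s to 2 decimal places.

7.26 m/s

In east/north components (m/s): crew member relative to river boat = (0.719, -0.351); river boat relative to water = (2.075, 4.985); water relative to ground = (2.800, 0.000).
Sum = (5.594, 4.635) m/s.
Speed = |(5.594, 4.635)| = 7.265 m/s.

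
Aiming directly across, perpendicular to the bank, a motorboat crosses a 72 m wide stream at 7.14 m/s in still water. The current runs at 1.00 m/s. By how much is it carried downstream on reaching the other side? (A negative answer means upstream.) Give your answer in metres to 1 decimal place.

10.1 m

Perpendicular speed = 7.140 m/s; crossing time = 72 / 7.140 = 10.084 s.
Net downstream speed = 1.000 m/s.
Drift = 1.000 × 10.084 = 10.084 m (downstream).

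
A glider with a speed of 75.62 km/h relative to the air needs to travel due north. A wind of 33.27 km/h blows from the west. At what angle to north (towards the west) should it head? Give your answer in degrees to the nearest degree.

The wind pushes perpendicular to the desired track; the heading must have a component into the wind equal to 33.27 km/h: 75.62 sin θ = 33.27.
sin θ = 0.4400, so θ = 26.102°.

26°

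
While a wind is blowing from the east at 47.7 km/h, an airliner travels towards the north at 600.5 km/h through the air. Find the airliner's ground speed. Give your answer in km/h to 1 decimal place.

602.4 km/h

Taking east as x and north as y: velocity relative to the air = (0.000, 600.500) km/h; the air relative to ground = (-47.700, 0.000) km/h.
Velocity relative to ground = (0.000, 600.500) + (-47.700, 0.000) = (-47.700, 600.500) km/h.
Speed = |(-47.700, 600.500)| = 602.392 km/h.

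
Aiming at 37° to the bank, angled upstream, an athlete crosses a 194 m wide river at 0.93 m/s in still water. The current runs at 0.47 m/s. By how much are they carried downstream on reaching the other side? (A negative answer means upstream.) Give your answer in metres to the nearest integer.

Perpendicular speed = 0.560 m/s; crossing time = 194 / 0.560 = 346.622 s.
Net downstream speed = -0.273 m/s.
Drift = -0.273 × 346.622 = -94.534 m (upstream).

-95 m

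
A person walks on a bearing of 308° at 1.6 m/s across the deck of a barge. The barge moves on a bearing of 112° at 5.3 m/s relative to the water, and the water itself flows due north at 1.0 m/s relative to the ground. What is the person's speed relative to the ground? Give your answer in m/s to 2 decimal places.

3.65 m/s

In east/north components (m/s): person relative to barge = (-1.261, 0.985); barge relative to water = (4.914, -1.985); water relative to ground = (0.000, 1.000).
Sum = (3.653, 0.000) m/s.
Speed = |(3.653, 0.000)| = 3.653 m/s.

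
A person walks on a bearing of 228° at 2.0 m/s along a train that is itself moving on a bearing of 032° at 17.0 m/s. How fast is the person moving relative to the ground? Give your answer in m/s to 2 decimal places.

15.09 m/s

Taking east as x and north as y: train velocity = (9.009, 14.417) m/s; person velocity relative to train = (-1.486, -1.338) m/s.
Velocity relative to ground = (9.009, 14.417) + (-1.486, -1.338) = (7.522, 13.079) m/s.
Speed = |(7.522, 13.079)| = 15.088 m/s.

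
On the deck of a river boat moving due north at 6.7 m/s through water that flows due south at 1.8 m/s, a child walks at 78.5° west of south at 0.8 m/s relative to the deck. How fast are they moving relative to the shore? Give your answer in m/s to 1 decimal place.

In east/north components (m/s): child relative to river boat = (-0.784, -0.159); river boat relative to water = (0.000, 6.700); water relative to ground = (0.000, -1.800).
Sum = (-0.784, 4.741) m/s.
Speed = |(-0.784, 4.741)| = 4.805 m/s.

4.8 m/s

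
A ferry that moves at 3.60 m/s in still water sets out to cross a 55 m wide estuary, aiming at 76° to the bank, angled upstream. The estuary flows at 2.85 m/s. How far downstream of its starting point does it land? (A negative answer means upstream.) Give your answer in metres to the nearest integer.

31 m

Perpendicular speed = 3.493 m/s; crossing time = 55 / 3.493 = 15.745 s.
Net downstream speed = 1.979 m/s.
Drift = 1.979 × 15.745 = 31.162 m (downstream).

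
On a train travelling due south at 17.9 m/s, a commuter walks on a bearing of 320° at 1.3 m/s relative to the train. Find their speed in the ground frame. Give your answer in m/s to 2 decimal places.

16.92 m/s

Taking east as x and north as y: train velocity = (0.000, -17.900) m/s; commuter velocity relative to train = (-0.836, 0.996) m/s.
Velocity relative to ground = (0.000, -17.900) + (-0.836, 0.996) = (-0.836, -16.904) m/s.
Speed = |(-0.836, -16.904)| = 16.925 m/s.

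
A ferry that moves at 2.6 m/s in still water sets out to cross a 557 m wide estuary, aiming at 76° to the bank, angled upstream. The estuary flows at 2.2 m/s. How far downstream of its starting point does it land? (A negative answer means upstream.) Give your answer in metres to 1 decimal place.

346.9 m

Perpendicular speed = 2.523 m/s; crossing time = 557 / 2.523 = 220.789 s.
Net downstream speed = 1.571 m/s.
Drift = 1.571 × 220.789 = 346.860 m (downstream).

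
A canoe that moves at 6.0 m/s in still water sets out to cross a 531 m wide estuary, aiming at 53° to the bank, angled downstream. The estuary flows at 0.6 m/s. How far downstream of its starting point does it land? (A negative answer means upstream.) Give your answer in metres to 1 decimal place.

Perpendicular speed = 4.792 m/s; crossing time = 531 / 4.792 = 110.814 s.
Net downstream speed = 4.211 m/s.
Drift = 4.211 × 110.814 = 466.626 m (downstream).

466.6 m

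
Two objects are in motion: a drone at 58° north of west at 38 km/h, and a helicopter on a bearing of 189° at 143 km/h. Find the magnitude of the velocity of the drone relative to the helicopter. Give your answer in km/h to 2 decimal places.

173.48 km/h

Taking east as x and north as y: drone velocity = (-20.137, 32.226) km/h; helicopter velocity = (-22.370, -141.239) km/h.
Velocity of drone relative to helicopter = (-20.137, 32.226) − (-22.370, -141.239) = (2.233, 173.465) km/h.
Magnitude = |(2.233, 173.465)| = 173.480 km/h.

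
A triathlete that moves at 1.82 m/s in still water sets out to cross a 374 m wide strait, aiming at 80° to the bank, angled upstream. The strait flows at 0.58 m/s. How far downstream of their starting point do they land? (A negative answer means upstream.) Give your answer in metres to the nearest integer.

Perpendicular speed = 1.792 m/s; crossing time = 374 / 1.792 = 208.665 s.
Net downstream speed = 0.264 m/s.
Drift = 0.264 × 208.665 = 55.079 m (downstream).

55 m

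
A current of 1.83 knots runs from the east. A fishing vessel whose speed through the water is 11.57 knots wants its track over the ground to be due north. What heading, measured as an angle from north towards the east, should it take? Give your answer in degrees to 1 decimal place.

9.1°

The current pushes perpendicular to the desired track; the heading must have a component into the current equal to 1.83 knots: 11.57 sin θ = 1.83.
sin θ = 0.1582, so θ = 9.101°.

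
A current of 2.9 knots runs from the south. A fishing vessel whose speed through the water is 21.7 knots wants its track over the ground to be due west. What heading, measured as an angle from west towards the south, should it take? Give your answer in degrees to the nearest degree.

8°

The current pushes perpendicular to the desired track; the heading must have a component into the current equal to 2.9 knots: 21.7 sin θ = 2.9.
sin θ = 0.1336, so θ = 7.680°.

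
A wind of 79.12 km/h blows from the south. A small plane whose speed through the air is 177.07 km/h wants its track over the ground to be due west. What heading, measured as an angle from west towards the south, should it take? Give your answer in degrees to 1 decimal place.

The wind pushes perpendicular to the desired track; the heading must have a component into the wind equal to 79.12 km/h: 177.07 sin θ = 79.12.
sin θ = 0.4468, so θ = 26.540°.

26.5°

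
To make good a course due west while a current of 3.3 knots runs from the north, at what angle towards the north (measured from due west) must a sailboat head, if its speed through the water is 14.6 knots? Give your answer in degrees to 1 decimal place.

The current pushes perpendicular to the desired track; the heading must have a component into the current equal to 3.3 knots: 14.6 sin θ = 3.3.
sin θ = 0.2260, so θ = 13.063°.

13.1°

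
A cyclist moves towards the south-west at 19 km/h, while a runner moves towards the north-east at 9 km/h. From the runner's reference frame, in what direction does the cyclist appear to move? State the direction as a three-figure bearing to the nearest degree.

Taking east as x and north as y: cyclist velocity = (-13.435, -13.435) km/h; runner velocity = (6.364, 6.364) km/h.
Velocity of cyclist relative to runner = (-13.435, -13.435) − (6.364, 6.364) = (-19.799, -19.799) km/h.
Bearing = atan2(-19.80, -19.80) = 225.00° clockwise from north.

225°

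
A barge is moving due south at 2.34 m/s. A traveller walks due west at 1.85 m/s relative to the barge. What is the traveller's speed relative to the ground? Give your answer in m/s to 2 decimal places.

2.98 m/s

Taking east as x and north as y: barge velocity = (0.000, -2.340) m/s; traveller velocity relative to barge = (-1.850, 0.000) m/s.
Velocity relative to ground = (0.000, -2.340) + (-1.850, 0.000) = (-1.850, -2.340) m/s.
Speed = |(-1.850, -2.340)| = 2.983 m/s.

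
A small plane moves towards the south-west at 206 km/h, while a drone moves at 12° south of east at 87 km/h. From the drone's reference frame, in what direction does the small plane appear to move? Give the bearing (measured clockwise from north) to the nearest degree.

Taking east as x and north as y: small plane velocity = (-145.664, -145.664) km/h; drone velocity = (85.099, -18.088) km/h.
Velocity of small plane relative to drone = (-145.664, -145.664) − (85.099, -18.088) = (-230.763, -127.576) km/h.
Bearing = atan2(-230.76, -127.58) = 241.06° clockwise from north.

241°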